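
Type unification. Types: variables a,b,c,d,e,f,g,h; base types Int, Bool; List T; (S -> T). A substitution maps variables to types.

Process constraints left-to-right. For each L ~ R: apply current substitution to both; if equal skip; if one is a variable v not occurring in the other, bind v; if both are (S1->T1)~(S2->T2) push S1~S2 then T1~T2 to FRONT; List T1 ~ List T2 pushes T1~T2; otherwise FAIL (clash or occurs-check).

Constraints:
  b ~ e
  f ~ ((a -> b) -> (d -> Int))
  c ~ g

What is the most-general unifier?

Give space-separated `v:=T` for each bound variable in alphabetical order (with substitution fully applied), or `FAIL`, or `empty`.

step 1: unify b ~ e  [subst: {-} | 2 pending]
  bind b := e
step 2: unify f ~ ((a -> e) -> (d -> Int))  [subst: {b:=e} | 1 pending]
  bind f := ((a -> e) -> (d -> Int))
step 3: unify c ~ g  [subst: {b:=e, f:=((a -> e) -> (d -> Int))} | 0 pending]
  bind c := g

Answer: b:=e c:=g f:=((a -> e) -> (d -> Int))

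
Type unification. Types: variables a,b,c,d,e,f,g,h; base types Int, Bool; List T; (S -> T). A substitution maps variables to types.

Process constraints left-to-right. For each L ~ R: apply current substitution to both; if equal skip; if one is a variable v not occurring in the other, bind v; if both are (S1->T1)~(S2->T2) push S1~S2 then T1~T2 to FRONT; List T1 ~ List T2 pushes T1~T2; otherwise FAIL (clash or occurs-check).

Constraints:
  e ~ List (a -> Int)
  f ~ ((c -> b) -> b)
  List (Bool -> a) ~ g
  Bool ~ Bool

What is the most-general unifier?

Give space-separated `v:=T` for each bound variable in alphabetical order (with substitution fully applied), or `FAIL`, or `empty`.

Answer: e:=List (a -> Int) f:=((c -> b) -> b) g:=List (Bool -> a)

Derivation:
step 1: unify e ~ List (a -> Int)  [subst: {-} | 3 pending]
  bind e := List (a -> Int)
step 2: unify f ~ ((c -> b) -> b)  [subst: {e:=List (a -> Int)} | 2 pending]
  bind f := ((c -> b) -> b)
step 3: unify List (Bool -> a) ~ g  [subst: {e:=List (a -> Int), f:=((c -> b) -> b)} | 1 pending]
  bind g := List (Bool -> a)
step 4: unify Bool ~ Bool  [subst: {e:=List (a -> Int), f:=((c -> b) -> b), g:=List (Bool -> a)} | 0 pending]
  -> identical, skip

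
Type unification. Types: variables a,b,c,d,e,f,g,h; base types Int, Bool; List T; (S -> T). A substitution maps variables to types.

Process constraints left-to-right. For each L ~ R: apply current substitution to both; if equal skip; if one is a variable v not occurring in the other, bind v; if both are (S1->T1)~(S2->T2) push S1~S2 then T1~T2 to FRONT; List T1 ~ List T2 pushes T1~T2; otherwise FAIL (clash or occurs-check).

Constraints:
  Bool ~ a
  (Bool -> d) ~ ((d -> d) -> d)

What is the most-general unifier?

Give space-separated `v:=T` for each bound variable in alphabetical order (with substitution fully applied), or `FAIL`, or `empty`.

Answer: FAIL

Derivation:
step 1: unify Bool ~ a  [subst: {-} | 1 pending]
  bind a := Bool
step 2: unify (Bool -> d) ~ ((d -> d) -> d)  [subst: {a:=Bool} | 0 pending]
  -> decompose arrow: push Bool~(d -> d), d~d
step 3: unify Bool ~ (d -> d)  [subst: {a:=Bool} | 1 pending]
  clash: Bool vs (d -> d)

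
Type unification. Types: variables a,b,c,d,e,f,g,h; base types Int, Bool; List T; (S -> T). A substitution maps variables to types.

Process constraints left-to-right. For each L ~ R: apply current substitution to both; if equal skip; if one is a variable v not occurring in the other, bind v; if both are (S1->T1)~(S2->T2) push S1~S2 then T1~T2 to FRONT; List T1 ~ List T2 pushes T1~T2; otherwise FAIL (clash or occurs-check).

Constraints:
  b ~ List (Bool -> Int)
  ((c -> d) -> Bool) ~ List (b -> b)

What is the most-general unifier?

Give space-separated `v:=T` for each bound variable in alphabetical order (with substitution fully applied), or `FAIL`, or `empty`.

step 1: unify b ~ List (Bool -> Int)  [subst: {-} | 1 pending]
  bind b := List (Bool -> Int)
step 2: unify ((c -> d) -> Bool) ~ List (List (Bool -> Int) -> List (Bool -> Int))  [subst: {b:=List (Bool -> Int)} | 0 pending]
  clash: ((c -> d) -> Bool) vs List (List (Bool -> Int) -> List (Bool -> Int))

Answer: FAIL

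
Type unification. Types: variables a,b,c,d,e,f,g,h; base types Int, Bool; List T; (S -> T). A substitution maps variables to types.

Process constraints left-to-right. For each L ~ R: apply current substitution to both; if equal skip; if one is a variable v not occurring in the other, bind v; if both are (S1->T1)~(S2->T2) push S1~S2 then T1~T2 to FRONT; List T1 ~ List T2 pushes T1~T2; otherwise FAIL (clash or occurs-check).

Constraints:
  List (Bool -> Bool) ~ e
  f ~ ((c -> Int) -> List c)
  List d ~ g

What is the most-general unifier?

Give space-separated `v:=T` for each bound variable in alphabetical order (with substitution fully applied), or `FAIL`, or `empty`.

step 1: unify List (Bool -> Bool) ~ e  [subst: {-} | 2 pending]
  bind e := List (Bool -> Bool)
step 2: unify f ~ ((c -> Int) -> List c)  [subst: {e:=List (Bool -> Bool)} | 1 pending]
  bind f := ((c -> Int) -> List c)
step 3: unify List d ~ g  [subst: {e:=List (Bool -> Bool), f:=((c -> Int) -> List c)} | 0 pending]
  bind g := List d

Answer: e:=List (Bool -> Bool) f:=((c -> Int) -> List c) g:=List d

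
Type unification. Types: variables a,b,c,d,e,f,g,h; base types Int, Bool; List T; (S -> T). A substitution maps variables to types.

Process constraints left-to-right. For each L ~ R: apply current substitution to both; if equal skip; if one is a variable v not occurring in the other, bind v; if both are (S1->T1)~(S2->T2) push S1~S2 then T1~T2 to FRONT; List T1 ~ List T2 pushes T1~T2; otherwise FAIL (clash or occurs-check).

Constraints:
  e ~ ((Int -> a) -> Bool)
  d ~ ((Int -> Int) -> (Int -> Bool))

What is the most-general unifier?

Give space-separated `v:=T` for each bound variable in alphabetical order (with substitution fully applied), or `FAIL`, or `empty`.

step 1: unify e ~ ((Int -> a) -> Bool)  [subst: {-} | 1 pending]
  bind e := ((Int -> a) -> Bool)
step 2: unify d ~ ((Int -> Int) -> (Int -> Bool))  [subst: {e:=((Int -> a) -> Bool)} | 0 pending]
  bind d := ((Int -> Int) -> (Int -> Bool))

Answer: d:=((Int -> Int) -> (Int -> Bool)) e:=((Int -> a) -> Bool)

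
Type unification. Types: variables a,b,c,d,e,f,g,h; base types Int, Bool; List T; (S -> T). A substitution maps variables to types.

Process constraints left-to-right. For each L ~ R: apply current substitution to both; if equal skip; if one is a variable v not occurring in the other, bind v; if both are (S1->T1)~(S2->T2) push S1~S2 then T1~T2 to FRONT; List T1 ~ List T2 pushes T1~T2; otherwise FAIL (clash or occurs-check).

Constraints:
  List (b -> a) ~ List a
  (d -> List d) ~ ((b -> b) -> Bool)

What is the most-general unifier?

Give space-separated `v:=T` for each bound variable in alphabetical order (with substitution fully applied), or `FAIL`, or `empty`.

step 1: unify List (b -> a) ~ List a  [subst: {-} | 1 pending]
  -> decompose List: push (b -> a)~a
step 2: unify (b -> a) ~ a  [subst: {-} | 1 pending]
  occurs-check fail

Answer: FAIL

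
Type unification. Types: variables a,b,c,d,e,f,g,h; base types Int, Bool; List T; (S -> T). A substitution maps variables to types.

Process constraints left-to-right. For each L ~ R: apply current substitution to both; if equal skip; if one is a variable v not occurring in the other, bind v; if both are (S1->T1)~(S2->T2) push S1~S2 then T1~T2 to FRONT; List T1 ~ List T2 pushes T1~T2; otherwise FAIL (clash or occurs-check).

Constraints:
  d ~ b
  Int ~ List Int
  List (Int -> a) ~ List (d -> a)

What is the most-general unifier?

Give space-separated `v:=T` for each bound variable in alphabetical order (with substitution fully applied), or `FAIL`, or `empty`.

Answer: FAIL

Derivation:
step 1: unify d ~ b  [subst: {-} | 2 pending]
  bind d := b
step 2: unify Int ~ List Int  [subst: {d:=b} | 1 pending]
  clash: Int vs List Int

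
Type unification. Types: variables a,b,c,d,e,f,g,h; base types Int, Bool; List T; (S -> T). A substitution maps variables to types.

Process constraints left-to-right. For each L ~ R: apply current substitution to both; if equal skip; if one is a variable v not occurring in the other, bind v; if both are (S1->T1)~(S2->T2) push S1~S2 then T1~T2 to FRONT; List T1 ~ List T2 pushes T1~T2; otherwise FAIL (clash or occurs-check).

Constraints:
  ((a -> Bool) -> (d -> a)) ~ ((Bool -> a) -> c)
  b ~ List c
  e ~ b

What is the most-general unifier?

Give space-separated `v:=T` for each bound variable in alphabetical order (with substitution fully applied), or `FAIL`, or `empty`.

Answer: a:=Bool b:=List (d -> Bool) c:=(d -> Bool) e:=List (d -> Bool)

Derivation:
step 1: unify ((a -> Bool) -> (d -> a)) ~ ((Bool -> a) -> c)  [subst: {-} | 2 pending]
  -> decompose arrow: push (a -> Bool)~(Bool -> a), (d -> a)~c
step 2: unify (a -> Bool) ~ (Bool -> a)  [subst: {-} | 3 pending]
  -> decompose arrow: push a~Bool, Bool~a
step 3: unify a ~ Bool  [subst: {-} | 4 pending]
  bind a := Bool
step 4: unify Bool ~ Bool  [subst: {a:=Bool} | 3 pending]
  -> identical, skip
step 5: unify (d -> Bool) ~ c  [subst: {a:=Bool} | 2 pending]
  bind c := (d -> Bool)
step 6: unify b ~ List (d -> Bool)  [subst: {a:=Bool, c:=(d -> Bool)} | 1 pending]
  bind b := List (d -> Bool)
step 7: unify e ~ List (d -> Bool)  [subst: {a:=Bool, c:=(d -> Bool), b:=List (d -> Bool)} | 0 pending]
  bind e := List (d -> Bool)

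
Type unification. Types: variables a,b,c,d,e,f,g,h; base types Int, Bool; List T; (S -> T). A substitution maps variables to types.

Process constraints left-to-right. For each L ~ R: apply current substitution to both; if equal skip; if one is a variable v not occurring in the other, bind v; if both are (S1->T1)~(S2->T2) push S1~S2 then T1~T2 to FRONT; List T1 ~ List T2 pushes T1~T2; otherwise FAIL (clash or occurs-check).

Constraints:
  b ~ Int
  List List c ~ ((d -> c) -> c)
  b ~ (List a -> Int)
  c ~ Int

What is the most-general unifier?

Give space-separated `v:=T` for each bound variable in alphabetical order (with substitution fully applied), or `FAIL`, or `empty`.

Answer: FAIL

Derivation:
step 1: unify b ~ Int  [subst: {-} | 3 pending]
  bind b := Int
step 2: unify List List c ~ ((d -> c) -> c)  [subst: {b:=Int} | 2 pending]
  clash: List List c vs ((d -> c) -> c)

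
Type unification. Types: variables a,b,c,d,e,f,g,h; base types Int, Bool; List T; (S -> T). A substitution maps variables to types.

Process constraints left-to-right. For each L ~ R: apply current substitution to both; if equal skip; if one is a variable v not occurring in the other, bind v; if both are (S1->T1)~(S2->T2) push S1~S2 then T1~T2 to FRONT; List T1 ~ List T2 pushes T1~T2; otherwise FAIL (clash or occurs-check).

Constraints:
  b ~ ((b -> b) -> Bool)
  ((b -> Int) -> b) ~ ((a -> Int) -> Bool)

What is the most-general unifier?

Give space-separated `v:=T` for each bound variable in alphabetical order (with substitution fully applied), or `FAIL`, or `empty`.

Answer: FAIL

Derivation:
step 1: unify b ~ ((b -> b) -> Bool)  [subst: {-} | 1 pending]
  occurs-check fail: b in ((b -> b) -> Bool)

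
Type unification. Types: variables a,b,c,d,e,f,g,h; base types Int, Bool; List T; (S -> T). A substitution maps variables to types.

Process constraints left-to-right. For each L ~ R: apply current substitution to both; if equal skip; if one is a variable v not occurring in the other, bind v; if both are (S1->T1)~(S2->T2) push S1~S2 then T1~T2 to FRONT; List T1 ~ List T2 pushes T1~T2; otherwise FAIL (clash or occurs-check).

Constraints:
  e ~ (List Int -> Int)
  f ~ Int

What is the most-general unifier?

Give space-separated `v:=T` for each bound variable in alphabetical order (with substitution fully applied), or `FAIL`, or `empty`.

Answer: e:=(List Int -> Int) f:=Int

Derivation:
step 1: unify e ~ (List Int -> Int)  [subst: {-} | 1 pending]
  bind e := (List Int -> Int)
step 2: unify f ~ Int  [subst: {e:=(List Int -> Int)} | 0 pending]
  bind f := Int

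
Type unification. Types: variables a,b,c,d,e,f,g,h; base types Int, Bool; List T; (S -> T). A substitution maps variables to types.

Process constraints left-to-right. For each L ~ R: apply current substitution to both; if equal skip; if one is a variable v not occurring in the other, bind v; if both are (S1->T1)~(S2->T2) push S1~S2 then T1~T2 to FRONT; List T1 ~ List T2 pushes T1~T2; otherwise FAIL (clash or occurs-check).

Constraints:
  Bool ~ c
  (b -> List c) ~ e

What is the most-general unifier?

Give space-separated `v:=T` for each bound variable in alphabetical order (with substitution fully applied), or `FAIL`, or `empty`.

step 1: unify Bool ~ c  [subst: {-} | 1 pending]
  bind c := Bool
step 2: unify (b -> List Bool) ~ e  [subst: {c:=Bool} | 0 pending]
  bind e := (b -> List Bool)

Answer: c:=Bool e:=(b -> List Bool)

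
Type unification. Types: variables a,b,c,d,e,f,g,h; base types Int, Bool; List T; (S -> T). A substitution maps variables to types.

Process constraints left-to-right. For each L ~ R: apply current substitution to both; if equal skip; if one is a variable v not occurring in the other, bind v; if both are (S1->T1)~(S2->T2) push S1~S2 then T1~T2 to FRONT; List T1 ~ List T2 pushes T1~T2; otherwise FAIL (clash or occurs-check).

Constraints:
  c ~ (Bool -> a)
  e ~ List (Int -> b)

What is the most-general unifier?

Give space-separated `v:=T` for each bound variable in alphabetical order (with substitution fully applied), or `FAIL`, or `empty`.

step 1: unify c ~ (Bool -> a)  [subst: {-} | 1 pending]
  bind c := (Bool -> a)
step 2: unify e ~ List (Int -> b)  [subst: {c:=(Bool -> a)} | 0 pending]
  bind e := List (Int -> b)

Answer: c:=(Bool -> a) e:=List (Int -> b)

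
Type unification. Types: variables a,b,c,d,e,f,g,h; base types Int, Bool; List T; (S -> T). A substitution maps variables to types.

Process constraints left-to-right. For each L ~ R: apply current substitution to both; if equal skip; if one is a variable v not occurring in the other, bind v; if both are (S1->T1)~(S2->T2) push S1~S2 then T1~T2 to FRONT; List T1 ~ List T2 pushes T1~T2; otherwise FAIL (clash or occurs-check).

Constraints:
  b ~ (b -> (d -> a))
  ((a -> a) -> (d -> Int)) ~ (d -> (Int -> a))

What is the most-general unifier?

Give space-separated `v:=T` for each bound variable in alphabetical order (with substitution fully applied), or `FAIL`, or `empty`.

step 1: unify b ~ (b -> (d -> a))  [subst: {-} | 1 pending]
  occurs-check fail: b in (b -> (d -> a))

Answer: FAIL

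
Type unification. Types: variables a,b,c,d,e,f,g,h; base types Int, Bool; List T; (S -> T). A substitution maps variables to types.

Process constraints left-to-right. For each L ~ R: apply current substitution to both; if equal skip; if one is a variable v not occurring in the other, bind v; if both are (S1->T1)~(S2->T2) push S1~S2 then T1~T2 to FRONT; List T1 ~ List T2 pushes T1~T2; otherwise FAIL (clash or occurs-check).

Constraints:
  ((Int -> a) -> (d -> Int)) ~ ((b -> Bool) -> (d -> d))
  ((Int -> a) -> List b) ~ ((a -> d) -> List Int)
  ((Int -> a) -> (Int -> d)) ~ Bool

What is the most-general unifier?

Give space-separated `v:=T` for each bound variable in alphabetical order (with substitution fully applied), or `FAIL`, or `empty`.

Answer: FAIL

Derivation:
step 1: unify ((Int -> a) -> (d -> Int)) ~ ((b -> Bool) -> (d -> d))  [subst: {-} | 2 pending]
  -> decompose arrow: push (Int -> a)~(b -> Bool), (d -> Int)~(d -> d)
step 2: unify (Int -> a) ~ (b -> Bool)  [subst: {-} | 3 pending]
  -> decompose arrow: push Int~b, a~Bool
step 3: unify Int ~ b  [subst: {-} | 4 pending]
  bind b := Int
step 4: unify a ~ Bool  [subst: {b:=Int} | 3 pending]
  bind a := Bool
step 5: unify (d -> Int) ~ (d -> d)  [subst: {b:=Int, a:=Bool} | 2 pending]
  -> decompose arrow: push d~d, Int~d
step 6: unify d ~ d  [subst: {b:=Int, a:=Bool} | 3 pending]
  -> identical, skip
step 7: unify Int ~ d  [subst: {b:=Int, a:=Bool} | 2 pending]
  bind d := Int
step 8: unify ((Int -> Bool) -> List Int) ~ ((Bool -> Int) -> List Int)  [subst: {b:=Int, a:=Bool, d:=Int} | 1 pending]
  -> decompose arrow: push (Int -> Bool)~(Bool -> Int), List Int~List Int
step 9: unify (Int -> Bool) ~ (Bool -> Int)  [subst: {b:=Int, a:=Bool, d:=Int} | 2 pending]
  -> decompose arrow: push Int~Bool, Bool~Int
step 10: unify Int ~ Bool  [subst: {b:=Int, a:=Bool, d:=Int} | 3 pending]
  clash: Int vs Bool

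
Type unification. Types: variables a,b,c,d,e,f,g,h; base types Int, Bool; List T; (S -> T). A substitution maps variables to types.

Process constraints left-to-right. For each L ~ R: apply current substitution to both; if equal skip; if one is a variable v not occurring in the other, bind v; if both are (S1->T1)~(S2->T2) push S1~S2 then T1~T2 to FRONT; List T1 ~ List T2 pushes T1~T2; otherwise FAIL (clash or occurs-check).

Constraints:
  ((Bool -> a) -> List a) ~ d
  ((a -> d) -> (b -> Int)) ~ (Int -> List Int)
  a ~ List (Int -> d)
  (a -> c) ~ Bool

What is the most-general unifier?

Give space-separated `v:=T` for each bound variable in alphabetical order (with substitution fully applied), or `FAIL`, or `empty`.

Answer: FAIL

Derivation:
step 1: unify ((Bool -> a) -> List a) ~ d  [subst: {-} | 3 pending]
  bind d := ((Bool -> a) -> List a)
step 2: unify ((a -> ((Bool -> a) -> List a)) -> (b -> Int)) ~ (Int -> List Int)  [subst: {d:=((Bool -> a) -> List a)} | 2 pending]
  -> decompose arrow: push (a -> ((Bool -> a) -> List a))~Int, (b -> Int)~List Int
step 3: unify (a -> ((Bool -> a) -> List a)) ~ Int  [subst: {d:=((Bool -> a) -> List a)} | 3 pending]
  clash: (a -> ((Bool -> a) -> List a)) vs Int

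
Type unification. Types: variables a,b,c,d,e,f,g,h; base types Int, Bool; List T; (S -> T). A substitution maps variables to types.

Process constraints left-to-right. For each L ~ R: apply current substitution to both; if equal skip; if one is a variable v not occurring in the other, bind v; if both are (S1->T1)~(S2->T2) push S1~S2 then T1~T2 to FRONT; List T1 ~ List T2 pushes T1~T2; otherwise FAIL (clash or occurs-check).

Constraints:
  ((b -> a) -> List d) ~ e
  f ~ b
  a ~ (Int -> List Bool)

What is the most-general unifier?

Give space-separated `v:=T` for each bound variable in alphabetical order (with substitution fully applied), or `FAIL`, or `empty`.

Answer: a:=(Int -> List Bool) e:=((b -> (Int -> List Bool)) -> List d) f:=b

Derivation:
step 1: unify ((b -> a) -> List d) ~ e  [subst: {-} | 2 pending]
  bind e := ((b -> a) -> List d)
step 2: unify f ~ b  [subst: {e:=((b -> a) -> List d)} | 1 pending]
  bind f := b
step 3: unify a ~ (Int -> List Bool)  [subst: {e:=((b -> a) -> List d), f:=b} | 0 pending]
  bind a := (Int -> List Bool)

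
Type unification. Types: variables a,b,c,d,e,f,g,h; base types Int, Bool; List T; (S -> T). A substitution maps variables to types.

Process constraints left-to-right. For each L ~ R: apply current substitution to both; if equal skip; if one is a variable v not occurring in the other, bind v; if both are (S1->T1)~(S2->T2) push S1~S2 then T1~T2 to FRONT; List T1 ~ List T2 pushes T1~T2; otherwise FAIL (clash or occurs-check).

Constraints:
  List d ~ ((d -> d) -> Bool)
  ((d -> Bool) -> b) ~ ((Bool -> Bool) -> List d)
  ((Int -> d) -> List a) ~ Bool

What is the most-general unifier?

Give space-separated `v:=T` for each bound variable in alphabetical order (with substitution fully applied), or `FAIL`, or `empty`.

Answer: FAIL

Derivation:
step 1: unify List d ~ ((d -> d) -> Bool)  [subst: {-} | 2 pending]
  clash: List d vs ((d -> d) -> Bool)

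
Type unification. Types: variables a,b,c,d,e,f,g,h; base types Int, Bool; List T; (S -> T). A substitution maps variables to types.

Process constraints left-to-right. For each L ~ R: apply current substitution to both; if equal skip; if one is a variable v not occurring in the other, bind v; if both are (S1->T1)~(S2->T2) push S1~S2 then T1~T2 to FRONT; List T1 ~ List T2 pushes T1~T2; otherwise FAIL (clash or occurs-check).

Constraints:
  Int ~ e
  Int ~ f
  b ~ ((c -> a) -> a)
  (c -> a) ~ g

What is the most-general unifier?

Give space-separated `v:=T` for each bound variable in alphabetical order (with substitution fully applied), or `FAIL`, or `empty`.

Answer: b:=((c -> a) -> a) e:=Int f:=Int g:=(c -> a)

Derivation:
step 1: unify Int ~ e  [subst: {-} | 3 pending]
  bind e := Int
step 2: unify Int ~ f  [subst: {e:=Int} | 2 pending]
  bind f := Int
step 3: unify b ~ ((c -> a) -> a)  [subst: {e:=Int, f:=Int} | 1 pending]
  bind b := ((c -> a) -> a)
step 4: unify (c -> a) ~ g  [subst: {e:=Int, f:=Int, b:=((c -> a) -> a)} | 0 pending]
  bind g := (c -> a)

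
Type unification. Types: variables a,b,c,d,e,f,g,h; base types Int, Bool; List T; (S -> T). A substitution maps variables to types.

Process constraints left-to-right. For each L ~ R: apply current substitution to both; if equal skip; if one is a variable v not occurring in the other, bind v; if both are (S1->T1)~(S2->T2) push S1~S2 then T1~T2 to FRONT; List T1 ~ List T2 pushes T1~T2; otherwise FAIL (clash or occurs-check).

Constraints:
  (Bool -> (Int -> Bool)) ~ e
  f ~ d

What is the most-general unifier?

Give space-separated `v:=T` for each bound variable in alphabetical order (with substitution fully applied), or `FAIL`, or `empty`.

Answer: e:=(Bool -> (Int -> Bool)) f:=d

Derivation:
step 1: unify (Bool -> (Int -> Bool)) ~ e  [subst: {-} | 1 pending]
  bind e := (Bool -> (Int -> Bool))
step 2: unify f ~ d  [subst: {e:=(Bool -> (Int -> Bool))} | 0 pending]
  bind f := d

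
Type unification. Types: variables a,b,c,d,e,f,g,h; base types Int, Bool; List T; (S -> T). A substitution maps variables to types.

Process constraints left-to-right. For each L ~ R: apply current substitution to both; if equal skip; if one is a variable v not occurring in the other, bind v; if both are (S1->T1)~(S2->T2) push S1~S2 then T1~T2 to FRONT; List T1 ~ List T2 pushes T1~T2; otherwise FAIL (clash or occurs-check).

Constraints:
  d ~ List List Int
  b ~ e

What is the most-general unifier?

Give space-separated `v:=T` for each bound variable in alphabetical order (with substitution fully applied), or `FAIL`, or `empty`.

Answer: b:=e d:=List List Int

Derivation:
step 1: unify d ~ List List Int  [subst: {-} | 1 pending]
  bind d := List List Int
step 2: unify b ~ e  [subst: {d:=List List Int} | 0 pending]
  bind b := e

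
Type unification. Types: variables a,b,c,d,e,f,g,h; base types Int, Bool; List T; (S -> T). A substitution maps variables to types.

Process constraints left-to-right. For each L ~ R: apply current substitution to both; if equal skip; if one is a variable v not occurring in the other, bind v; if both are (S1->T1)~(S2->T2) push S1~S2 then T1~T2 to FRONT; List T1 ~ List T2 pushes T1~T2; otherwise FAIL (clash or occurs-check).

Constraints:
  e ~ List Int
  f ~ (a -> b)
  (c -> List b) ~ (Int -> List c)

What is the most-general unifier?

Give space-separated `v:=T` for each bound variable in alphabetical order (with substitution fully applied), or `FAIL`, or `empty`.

step 1: unify e ~ List Int  [subst: {-} | 2 pending]
  bind e := List Int
step 2: unify f ~ (a -> b)  [subst: {e:=List Int} | 1 pending]
  bind f := (a -> b)
step 3: unify (c -> List b) ~ (Int -> List c)  [subst: {e:=List Int, f:=(a -> b)} | 0 pending]
  -> decompose arrow: push c~Int, List b~List c
step 4: unify c ~ Int  [subst: {e:=List Int, f:=(a -> b)} | 1 pending]
  bind c := Int
step 5: unify List b ~ List Int  [subst: {e:=List Int, f:=(a -> b), c:=Int} | 0 pending]
  -> decompose List: push b~Int
step 6: unify b ~ Int  [subst: {e:=List Int, f:=(a -> b), c:=Int} | 0 pending]
  bind b := Int

Answer: b:=Int c:=Int e:=List Int f:=(a -> Int)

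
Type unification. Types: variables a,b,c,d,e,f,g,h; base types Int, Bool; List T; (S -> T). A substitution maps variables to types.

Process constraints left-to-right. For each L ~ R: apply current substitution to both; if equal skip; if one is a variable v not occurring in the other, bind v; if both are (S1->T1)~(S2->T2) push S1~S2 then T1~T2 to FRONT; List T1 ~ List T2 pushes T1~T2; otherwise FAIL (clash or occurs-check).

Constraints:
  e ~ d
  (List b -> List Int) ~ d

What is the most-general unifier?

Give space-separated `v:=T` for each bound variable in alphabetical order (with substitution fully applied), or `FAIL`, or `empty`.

Answer: d:=(List b -> List Int) e:=(List b -> List Int)

Derivation:
step 1: unify e ~ d  [subst: {-} | 1 pending]
  bind e := d
step 2: unify (List b -> List Int) ~ d  [subst: {e:=d} | 0 pending]
  bind d := (List b -> List Int)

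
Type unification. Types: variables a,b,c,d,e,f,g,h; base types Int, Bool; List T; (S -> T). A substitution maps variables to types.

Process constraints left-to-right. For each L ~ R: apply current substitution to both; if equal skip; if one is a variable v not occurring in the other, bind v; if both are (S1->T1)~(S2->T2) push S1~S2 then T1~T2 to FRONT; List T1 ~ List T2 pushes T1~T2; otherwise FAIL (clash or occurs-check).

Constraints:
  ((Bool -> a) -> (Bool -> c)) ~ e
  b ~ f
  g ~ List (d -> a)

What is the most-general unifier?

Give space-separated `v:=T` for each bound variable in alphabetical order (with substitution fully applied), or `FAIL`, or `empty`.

Answer: b:=f e:=((Bool -> a) -> (Bool -> c)) g:=List (d -> a)

Derivation:
step 1: unify ((Bool -> a) -> (Bool -> c)) ~ e  [subst: {-} | 2 pending]
  bind e := ((Bool -> a) -> (Bool -> c))
step 2: unify b ~ f  [subst: {e:=((Bool -> a) -> (Bool -> c))} | 1 pending]
  bind b := f
step 3: unify g ~ List (d -> a)  [subst: {e:=((Bool -> a) -> (Bool -> c)), b:=f} | 0 pending]
  bind g := List (d -> a)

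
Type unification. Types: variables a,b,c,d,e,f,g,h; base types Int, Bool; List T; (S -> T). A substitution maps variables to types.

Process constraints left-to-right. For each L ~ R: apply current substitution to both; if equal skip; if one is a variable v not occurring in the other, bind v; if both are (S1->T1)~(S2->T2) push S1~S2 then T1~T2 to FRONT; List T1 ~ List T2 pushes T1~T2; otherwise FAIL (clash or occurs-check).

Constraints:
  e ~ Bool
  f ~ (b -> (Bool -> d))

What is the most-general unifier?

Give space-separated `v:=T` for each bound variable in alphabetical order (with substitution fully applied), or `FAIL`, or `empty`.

Answer: e:=Bool f:=(b -> (Bool -> d))

Derivation:
step 1: unify e ~ Bool  [subst: {-} | 1 pending]
  bind e := Bool
step 2: unify f ~ (b -> (Bool -> d))  [subst: {e:=Bool} | 0 pending]
  bind f := (b -> (Bool -> d))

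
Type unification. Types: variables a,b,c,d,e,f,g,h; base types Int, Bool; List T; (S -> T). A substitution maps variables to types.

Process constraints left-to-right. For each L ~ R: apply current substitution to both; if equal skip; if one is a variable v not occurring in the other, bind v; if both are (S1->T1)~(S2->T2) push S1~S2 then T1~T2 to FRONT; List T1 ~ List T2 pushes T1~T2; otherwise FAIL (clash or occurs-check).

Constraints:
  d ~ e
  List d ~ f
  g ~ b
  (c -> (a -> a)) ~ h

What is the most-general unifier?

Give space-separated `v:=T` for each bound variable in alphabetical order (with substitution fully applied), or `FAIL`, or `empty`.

step 1: unify d ~ e  [subst: {-} | 3 pending]
  bind d := e
step 2: unify List e ~ f  [subst: {d:=e} | 2 pending]
  bind f := List e
step 3: unify g ~ b  [subst: {d:=e, f:=List e} | 1 pending]
  bind g := b
step 4: unify (c -> (a -> a)) ~ h  [subst: {d:=e, f:=List e, g:=b} | 0 pending]
  bind h := (c -> (a -> a))

Answer: d:=e f:=List e g:=b h:=(c -> (a -> a))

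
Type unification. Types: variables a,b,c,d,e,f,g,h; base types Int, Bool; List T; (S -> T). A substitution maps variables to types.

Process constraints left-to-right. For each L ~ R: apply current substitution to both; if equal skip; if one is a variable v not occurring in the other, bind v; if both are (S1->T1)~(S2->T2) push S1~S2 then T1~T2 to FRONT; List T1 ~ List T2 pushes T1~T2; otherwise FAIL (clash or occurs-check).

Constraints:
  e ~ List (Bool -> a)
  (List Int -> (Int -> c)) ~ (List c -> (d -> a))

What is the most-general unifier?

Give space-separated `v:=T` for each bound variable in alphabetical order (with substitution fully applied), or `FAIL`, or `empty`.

step 1: unify e ~ List (Bool -> a)  [subst: {-} | 1 pending]
  bind e := List (Bool -> a)
step 2: unify (List Int -> (Int -> c)) ~ (List c -> (d -> a))  [subst: {e:=List (Bool -> a)} | 0 pending]
  -> decompose arrow: push List Int~List c, (Int -> c)~(d -> a)
step 3: unify List Int ~ List c  [subst: {e:=List (Bool -> a)} | 1 pending]
  -> decompose List: push Int~c
step 4: unify Int ~ c  [subst: {e:=List (Bool -> a)} | 1 pending]
  bind c := Int
step 5: unify (Int -> Int) ~ (d -> a)  [subst: {e:=List (Bool -> a), c:=Int} | 0 pending]
  -> decompose arrow: push Int~d, Int~a
step 6: unify Int ~ d  [subst: {e:=List (Bool -> a), c:=Int} | 1 pending]
  bind d := Int
step 7: unify Int ~ a  [subst: {e:=List (Bool -> a), c:=Int, d:=Int} | 0 pending]
  bind a := Int

Answer: a:=Int c:=Int d:=Int e:=List (Bool -> Int)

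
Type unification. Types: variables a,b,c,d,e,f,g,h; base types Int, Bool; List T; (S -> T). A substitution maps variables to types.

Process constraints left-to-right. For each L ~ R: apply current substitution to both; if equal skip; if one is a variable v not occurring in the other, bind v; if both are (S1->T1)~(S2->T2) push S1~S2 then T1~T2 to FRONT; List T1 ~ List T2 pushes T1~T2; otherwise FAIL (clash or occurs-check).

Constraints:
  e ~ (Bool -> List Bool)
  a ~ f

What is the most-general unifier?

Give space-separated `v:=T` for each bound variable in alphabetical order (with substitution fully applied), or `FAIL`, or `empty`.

Answer: a:=f e:=(Bool -> List Bool)

Derivation:
step 1: unify e ~ (Bool -> List Bool)  [subst: {-} | 1 pending]
  bind e := (Bool -> List Bool)
step 2: unify a ~ f  [subst: {e:=(Bool -> List Bool)} | 0 pending]
  bind a := f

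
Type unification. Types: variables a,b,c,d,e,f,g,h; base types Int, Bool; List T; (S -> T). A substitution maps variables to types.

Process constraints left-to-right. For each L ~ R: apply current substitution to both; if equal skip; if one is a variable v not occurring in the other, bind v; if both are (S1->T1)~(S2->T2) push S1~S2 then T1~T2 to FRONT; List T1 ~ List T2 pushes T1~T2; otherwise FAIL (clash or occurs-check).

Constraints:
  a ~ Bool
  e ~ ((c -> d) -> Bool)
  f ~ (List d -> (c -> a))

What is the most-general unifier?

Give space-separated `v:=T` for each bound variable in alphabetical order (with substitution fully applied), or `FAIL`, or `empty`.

Answer: a:=Bool e:=((c -> d) -> Bool) f:=(List d -> (c -> Bool))

Derivation:
step 1: unify a ~ Bool  [subst: {-} | 2 pending]
  bind a := Bool
step 2: unify e ~ ((c -> d) -> Bool)  [subst: {a:=Bool} | 1 pending]
  bind e := ((c -> d) -> Bool)
step 3: unify f ~ (List d -> (c -> Bool))  [subst: {a:=Bool, e:=((c -> d) -> Bool)} | 0 pending]
  bind f := (List d -> (c -> Bool))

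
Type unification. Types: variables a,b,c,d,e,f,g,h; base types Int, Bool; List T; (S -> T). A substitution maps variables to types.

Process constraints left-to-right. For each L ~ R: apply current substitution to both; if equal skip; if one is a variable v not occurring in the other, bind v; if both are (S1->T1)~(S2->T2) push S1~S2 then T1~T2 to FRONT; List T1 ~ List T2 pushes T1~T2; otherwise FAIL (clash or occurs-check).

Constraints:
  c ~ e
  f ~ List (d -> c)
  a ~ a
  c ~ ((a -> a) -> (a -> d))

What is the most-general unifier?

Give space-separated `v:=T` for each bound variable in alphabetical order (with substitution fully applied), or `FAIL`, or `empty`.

Answer: c:=((a -> a) -> (a -> d)) e:=((a -> a) -> (a -> d)) f:=List (d -> ((a -> a) -> (a -> d)))

Derivation:
step 1: unify c ~ e  [subst: {-} | 3 pending]
  bind c := e
step 2: unify f ~ List (d -> e)  [subst: {c:=e} | 2 pending]
  bind f := List (d -> e)
step 3: unify a ~ a  [subst: {c:=e, f:=List (d -> e)} | 1 pending]
  -> identical, skip
step 4: unify e ~ ((a -> a) -> (a -> d))  [subst: {c:=e, f:=List (d -> e)} | 0 pending]
  bind e := ((a -> a) -> (a -> d))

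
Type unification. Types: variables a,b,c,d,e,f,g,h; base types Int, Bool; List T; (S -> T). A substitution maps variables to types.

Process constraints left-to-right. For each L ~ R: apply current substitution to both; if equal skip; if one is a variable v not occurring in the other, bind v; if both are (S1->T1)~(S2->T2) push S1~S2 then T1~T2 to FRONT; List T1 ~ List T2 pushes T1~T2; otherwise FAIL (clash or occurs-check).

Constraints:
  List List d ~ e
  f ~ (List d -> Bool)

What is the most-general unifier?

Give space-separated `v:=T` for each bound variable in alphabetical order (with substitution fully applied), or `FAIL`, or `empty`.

Answer: e:=List List d f:=(List d -> Bool)

Derivation:
step 1: unify List List d ~ e  [subst: {-} | 1 pending]
  bind e := List List d
step 2: unify f ~ (List d -> Bool)  [subst: {e:=List List d} | 0 pending]
  bind f := (List d -> Bool)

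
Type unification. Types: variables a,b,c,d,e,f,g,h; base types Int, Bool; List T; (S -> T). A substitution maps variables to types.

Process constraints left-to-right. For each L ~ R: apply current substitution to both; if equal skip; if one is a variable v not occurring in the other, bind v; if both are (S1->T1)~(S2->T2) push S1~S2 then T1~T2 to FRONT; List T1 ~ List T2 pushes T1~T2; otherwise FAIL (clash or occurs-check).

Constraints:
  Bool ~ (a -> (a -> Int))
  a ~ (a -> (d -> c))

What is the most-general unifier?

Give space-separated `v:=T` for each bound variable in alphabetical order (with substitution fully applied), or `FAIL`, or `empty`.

step 1: unify Bool ~ (a -> (a -> Int))  [subst: {-} | 1 pending]
  clash: Bool vs (a -> (a -> Int))

Answer: FAIL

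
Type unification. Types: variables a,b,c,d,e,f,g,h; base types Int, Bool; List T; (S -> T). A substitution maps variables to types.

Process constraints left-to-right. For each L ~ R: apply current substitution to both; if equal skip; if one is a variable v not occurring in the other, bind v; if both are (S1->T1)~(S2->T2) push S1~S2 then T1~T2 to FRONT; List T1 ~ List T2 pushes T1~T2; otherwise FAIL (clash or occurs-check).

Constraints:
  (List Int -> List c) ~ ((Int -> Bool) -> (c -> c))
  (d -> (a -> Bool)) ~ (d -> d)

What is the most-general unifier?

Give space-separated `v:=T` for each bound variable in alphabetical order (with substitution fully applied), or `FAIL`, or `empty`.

step 1: unify (List Int -> List c) ~ ((Int -> Bool) -> (c -> c))  [subst: {-} | 1 pending]
  -> decompose arrow: push List Int~(Int -> Bool), List c~(c -> c)
step 2: unify List Int ~ (Int -> Bool)  [subst: {-} | 2 pending]
  clash: List Int vs (Int -> Bool)

Answer: FAIL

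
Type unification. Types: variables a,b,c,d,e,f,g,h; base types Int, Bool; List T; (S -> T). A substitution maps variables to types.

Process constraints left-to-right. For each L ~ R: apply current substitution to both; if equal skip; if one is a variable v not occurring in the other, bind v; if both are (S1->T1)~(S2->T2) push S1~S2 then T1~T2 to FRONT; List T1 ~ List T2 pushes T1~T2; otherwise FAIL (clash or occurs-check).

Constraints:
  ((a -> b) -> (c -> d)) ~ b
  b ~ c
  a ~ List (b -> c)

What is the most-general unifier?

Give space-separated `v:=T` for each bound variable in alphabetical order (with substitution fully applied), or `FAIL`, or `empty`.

step 1: unify ((a -> b) -> (c -> d)) ~ b  [subst: {-} | 2 pending]
  occurs-check fail

Answer: FAIL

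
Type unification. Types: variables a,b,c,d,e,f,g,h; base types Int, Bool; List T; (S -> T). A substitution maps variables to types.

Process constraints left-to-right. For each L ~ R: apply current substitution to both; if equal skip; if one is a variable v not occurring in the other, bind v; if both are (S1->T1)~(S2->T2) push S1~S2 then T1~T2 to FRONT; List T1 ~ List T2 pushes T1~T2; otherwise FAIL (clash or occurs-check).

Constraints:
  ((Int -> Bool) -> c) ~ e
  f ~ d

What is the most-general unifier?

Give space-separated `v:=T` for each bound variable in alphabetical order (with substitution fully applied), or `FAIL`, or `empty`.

step 1: unify ((Int -> Bool) -> c) ~ e  [subst: {-} | 1 pending]
  bind e := ((Int -> Bool) -> c)
step 2: unify f ~ d  [subst: {e:=((Int -> Bool) -> c)} | 0 pending]
  bind f := d

Answer: e:=((Int -> Bool) -> c) f:=d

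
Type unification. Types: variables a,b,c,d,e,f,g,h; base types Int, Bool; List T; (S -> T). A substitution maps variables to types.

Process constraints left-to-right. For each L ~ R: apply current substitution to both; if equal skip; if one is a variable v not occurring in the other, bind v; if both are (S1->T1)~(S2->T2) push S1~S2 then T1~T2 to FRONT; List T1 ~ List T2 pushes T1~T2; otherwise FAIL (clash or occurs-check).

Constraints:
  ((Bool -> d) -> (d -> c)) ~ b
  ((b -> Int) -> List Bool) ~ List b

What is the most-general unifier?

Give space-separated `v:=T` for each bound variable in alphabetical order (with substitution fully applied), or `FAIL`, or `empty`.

step 1: unify ((Bool -> d) -> (d -> c)) ~ b  [subst: {-} | 1 pending]
  bind b := ((Bool -> d) -> (d -> c))
step 2: unify ((((Bool -> d) -> (d -> c)) -> Int) -> List Bool) ~ List ((Bool -> d) -> (d -> c))  [subst: {b:=((Bool -> d) -> (d -> c))} | 0 pending]
  clash: ((((Bool -> d) -> (d -> c)) -> Int) -> List Bool) vs List ((Bool -> d) -> (d -> c))

Answer: FAIL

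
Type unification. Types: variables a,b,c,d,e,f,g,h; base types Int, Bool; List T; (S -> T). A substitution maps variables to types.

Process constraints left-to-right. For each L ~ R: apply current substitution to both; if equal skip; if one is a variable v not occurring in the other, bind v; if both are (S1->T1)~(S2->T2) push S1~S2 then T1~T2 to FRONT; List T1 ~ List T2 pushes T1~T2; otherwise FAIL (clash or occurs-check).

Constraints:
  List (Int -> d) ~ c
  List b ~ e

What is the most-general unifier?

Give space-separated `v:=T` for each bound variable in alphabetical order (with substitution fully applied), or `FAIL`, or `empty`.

Answer: c:=List (Int -> d) e:=List b

Derivation:
step 1: unify List (Int -> d) ~ c  [subst: {-} | 1 pending]
  bind c := List (Int -> d)
step 2: unify List b ~ e  [subst: {c:=List (Int -> d)} | 0 pending]
  bind e := List b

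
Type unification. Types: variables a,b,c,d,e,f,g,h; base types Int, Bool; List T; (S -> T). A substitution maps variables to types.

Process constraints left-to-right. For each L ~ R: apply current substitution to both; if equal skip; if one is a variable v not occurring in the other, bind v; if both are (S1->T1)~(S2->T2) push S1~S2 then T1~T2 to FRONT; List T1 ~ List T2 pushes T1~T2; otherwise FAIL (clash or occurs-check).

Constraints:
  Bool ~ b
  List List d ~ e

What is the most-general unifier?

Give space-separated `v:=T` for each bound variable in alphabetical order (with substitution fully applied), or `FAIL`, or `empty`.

step 1: unify Bool ~ b  [subst: {-} | 1 pending]
  bind b := Bool
step 2: unify List List d ~ e  [subst: {b:=Bool} | 0 pending]
  bind e := List List d

Answer: b:=Bool e:=List List d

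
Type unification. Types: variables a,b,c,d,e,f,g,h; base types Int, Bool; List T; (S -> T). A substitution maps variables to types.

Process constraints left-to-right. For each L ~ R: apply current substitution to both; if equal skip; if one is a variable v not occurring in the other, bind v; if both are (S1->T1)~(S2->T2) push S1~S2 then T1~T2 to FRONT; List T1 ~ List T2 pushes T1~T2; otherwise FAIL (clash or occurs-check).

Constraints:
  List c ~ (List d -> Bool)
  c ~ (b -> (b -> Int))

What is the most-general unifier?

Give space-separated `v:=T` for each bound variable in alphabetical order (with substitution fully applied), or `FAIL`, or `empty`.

Answer: FAIL

Derivation:
step 1: unify List c ~ (List d -> Bool)  [subst: {-} | 1 pending]
  clash: List c vs (List d -> Bool)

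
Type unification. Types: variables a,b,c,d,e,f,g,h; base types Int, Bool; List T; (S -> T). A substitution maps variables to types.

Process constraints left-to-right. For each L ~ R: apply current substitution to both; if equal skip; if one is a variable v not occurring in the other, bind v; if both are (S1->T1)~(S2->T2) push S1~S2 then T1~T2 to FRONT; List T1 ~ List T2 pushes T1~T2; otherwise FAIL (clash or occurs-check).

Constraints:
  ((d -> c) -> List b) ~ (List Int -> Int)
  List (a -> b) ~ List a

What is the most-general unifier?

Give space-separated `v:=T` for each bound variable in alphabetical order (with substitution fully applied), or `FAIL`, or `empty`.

Answer: FAIL

Derivation:
step 1: unify ((d -> c) -> List b) ~ (List Int -> Int)  [subst: {-} | 1 pending]
  -> decompose arrow: push (d -> c)~List Int, List b~Int
step 2: unify (d -> c) ~ List Int  [subst: {-} | 2 pending]
  clash: (d -> c) vs List Int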